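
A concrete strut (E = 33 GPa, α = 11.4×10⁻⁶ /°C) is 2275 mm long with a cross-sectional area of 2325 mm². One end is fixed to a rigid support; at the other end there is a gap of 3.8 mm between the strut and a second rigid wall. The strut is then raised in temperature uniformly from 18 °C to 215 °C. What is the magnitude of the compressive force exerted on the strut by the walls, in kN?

P ≈ 44.2 kN

Free thermal elongation = αΔT L = 11.4×10⁻⁶ × 197 × 2275 = 5.109 mm.
The gap closes (δ_free > 3.8 mm) and the wall then resists a further 5.109 − 3.8 = 1.309 mm of expansion.
So σ = E(δ_free − g)/L = 33×10³ × 1.309/2275 = 18.99 MPa.
Force on the wall = σA = 18.99 × 2325 mm² = 44.15 kN.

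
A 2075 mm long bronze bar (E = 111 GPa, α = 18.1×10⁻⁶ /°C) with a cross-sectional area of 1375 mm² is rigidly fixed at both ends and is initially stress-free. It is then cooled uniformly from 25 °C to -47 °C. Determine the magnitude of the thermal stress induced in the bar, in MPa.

σ ≈ 145 MPa (tensile)

The supports are rigid, so the total axial strain is zero. The restrained thermal strain is ε = αΔT = 18.1×10⁻⁶ × 72 = 1303.2×10⁻⁶.
σ = EαΔT = 111×10³ × 18.1×10⁻⁶ × 72 = 144.7 MPa (tensile; the bar is trying to contract).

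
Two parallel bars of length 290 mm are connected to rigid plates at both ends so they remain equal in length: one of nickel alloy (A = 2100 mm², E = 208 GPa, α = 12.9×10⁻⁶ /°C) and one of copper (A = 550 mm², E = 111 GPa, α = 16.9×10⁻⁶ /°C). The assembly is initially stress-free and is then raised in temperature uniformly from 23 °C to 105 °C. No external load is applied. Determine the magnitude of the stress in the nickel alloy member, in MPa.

σ ≈ 8.37 MPa (tensile)

Equilibrium of a rigid end plate with no external load gives equal and opposite internal forces ±P in the two members. Since α_{copper} > α_{nickel alloy}, heating drives the copper into compression and the nickel alloy into tension.
Equating the net (thermal + elastic) strains gives |α₁ − α₂|·ΔT = P·[1/(A₁E₁) + 1/(A₂E₂)].
|α₁ − α₂|·ΔT = 4×10⁻⁶ × 82 = 0.000328.
1/(A₁E₁) + 1/(A₂E₂) = 1/(2100×208×10³) + 1/(550×111×10³) = 1.867×10⁻⁸ N⁻¹.
So P = 0.000328 / 1.867×10⁻⁸ = 17.57 kN.
σ_{nickel alloy} = P/A₁ = 17570/2100 = 8.366 MPa, tensile.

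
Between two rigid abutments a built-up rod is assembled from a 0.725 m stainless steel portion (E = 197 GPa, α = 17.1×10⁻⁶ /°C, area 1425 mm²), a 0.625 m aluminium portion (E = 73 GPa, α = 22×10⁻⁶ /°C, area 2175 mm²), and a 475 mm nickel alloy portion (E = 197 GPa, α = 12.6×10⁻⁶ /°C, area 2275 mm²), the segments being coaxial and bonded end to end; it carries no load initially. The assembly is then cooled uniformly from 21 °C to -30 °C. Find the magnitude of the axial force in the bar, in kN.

P ≈ 216 kN (tensile)

Free thermal contraction of the whole bar: Σ αᵢΔT Lᵢ = 17.1×10⁻⁶×51×725 + 22×10⁻⁶×51×625 + 12.6×10⁻⁶×51×475 = 1.639 mm.
The rigid supports impose zero overall length change; the single axial force P common to all segments must satisfy P Σ Lᵢ/(AᵢEᵢ) = δ_free.
The series flexibility is Σ Lᵢ/(AᵢEᵢ) = 725/(1425×197×10³) + 625/(2175×73×10³) + 475/(2275×197×10³) = 7.579×10⁻⁶ mm/N.
P = 1.639 / 7.579×10⁻⁶ = 216200 N = 216.2 kN, tensile.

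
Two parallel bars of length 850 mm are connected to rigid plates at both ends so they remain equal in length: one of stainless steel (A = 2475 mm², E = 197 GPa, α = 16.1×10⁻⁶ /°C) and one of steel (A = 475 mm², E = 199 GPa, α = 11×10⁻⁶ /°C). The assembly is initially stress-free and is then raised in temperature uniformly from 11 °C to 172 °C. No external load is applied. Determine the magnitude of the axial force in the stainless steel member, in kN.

P ≈ 65 kN (compressive in the stainless steel)

The stainless steel has the larger α, so on heating it would change length more than the steel if both were free. The rigid plates force a common final length, so the stainless steel is put into compression and the steel into tension, with equal and opposite forces P (no external load).
Setting the final lengths equal and cancelling L: (α₁ − α₂)ΔT = P/(A₁E₁) + P/(A₂E₂).
|α₁ − α₂|·ΔT = 5.1×10⁻⁶ × 161 = 0.0008211.
1/(A₁E₁) + 1/(A₂E₂) = 1/(2475×197×10³) + 1/(475×199×10³) = 1.263×10⁻⁸ N⁻¹.
So P = 0.0008211 / 1.263×10⁻⁸ = 65.01 kN.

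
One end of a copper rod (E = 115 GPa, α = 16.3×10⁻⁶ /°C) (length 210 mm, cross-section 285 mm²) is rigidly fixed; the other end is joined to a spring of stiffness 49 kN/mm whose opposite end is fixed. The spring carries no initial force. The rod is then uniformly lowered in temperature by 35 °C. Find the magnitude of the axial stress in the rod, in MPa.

If the spring were absent the rod would shorten by αΔT L = 16.3×10⁻⁶ × 35 × 210 = 0.1198 mm.
Let P be the tensile force in the spring. The rod extends elastically by PL/(AE) and the spring stretches by P/k; together these equal δ_free.
P [ L/(AE) + 1/k ] = δ_free → P [ 210/(285×115×10³) + 1/(49×10³) ] = 0.1198.
P = 0.1198 / 2.682×10⁻⁵ = 4468 N.
σ = P/A = 4468/285 = 15.68 MPa.

σ ≈ 15.7 MPa (tensile)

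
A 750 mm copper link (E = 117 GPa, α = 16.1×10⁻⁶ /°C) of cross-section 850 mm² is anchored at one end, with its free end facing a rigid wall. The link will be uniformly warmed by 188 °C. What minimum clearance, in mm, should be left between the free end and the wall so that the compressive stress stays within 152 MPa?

g ≈ 1.3 mm

Free expansion if unrestrained: δ_free = αΔT L = 16.1×10⁻⁶ × 188 × 750 = 2.27 mm.
At the allowable stress the elastic shortening the wall may impose is σL/E = 152 × 750 / (117×10³) = 0.9744 mm.
The gap must absorb the remainder: g_min = 2.27 − 0.9744 = 1.296 mm.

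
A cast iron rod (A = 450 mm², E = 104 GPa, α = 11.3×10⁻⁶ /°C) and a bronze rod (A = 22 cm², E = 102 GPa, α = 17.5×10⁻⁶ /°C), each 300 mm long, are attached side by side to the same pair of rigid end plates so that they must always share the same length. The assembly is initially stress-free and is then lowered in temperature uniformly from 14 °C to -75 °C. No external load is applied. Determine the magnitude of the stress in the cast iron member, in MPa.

Equilibrium of a rigid end plate with no external load gives equal and opposite internal forces ±P in the two members. Since α_{bronze} > α_{cast iron}, cooling drives the bronze into tension and the cast iron into compression.
Equating the net (thermal + elastic) strains gives |α₁ − α₂|·ΔT = P·[1/(A₁E₁) + 1/(A₂E₂)].
|α₁ − α₂|·ΔT = 6.2×10⁻⁶ × 89 = 0.0005518.
1/(A₁E₁) + 1/(A₂E₂) = 1/(450×104×10³) + 1/(2200×102×10³) = 2.582×10⁻⁸ N⁻¹.
So P = 0.0005518 / 2.582×10⁻⁸ = 21.37 kN.
σ_{cast iron} = P/A₁ = 21370/450 = 47.48 MPa, compressive.

σ ≈ 47.5 MPa (compressive)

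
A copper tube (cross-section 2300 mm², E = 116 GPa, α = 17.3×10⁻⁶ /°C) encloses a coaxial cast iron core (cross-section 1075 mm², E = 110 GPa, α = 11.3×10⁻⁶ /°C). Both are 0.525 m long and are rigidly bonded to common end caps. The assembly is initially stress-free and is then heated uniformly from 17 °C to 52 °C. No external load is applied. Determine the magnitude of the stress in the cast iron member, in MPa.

The copper has the larger α, so on heating it would change length more than the cast iron if both were free. The rigid plates force a common final length, so the copper is put into compression and the cast iron into tension, with equal and opposite forces P (no external load).
Setting the final lengths equal and cancelling L: (α₁ − α₂)ΔT = P/(A₁E₁) + P/(A₂E₂).
|α₁ − α₂|·ΔT = 6×10⁻⁶ × 35 = 0.00021.
1/(A₁E₁) + 1/(A₂E₂) = 1/(2300×116×10³) + 1/(1075×110×10³) = 1.22×10⁻⁸ N⁻¹.
So P = 0.00021 / 1.22×10⁻⁸ = 17.21 kN.
σ_{cast iron} = P/A₂ = 17210/1075 = 16.01 MPa, tensile.

σ ≈ 16 MPa (tensile)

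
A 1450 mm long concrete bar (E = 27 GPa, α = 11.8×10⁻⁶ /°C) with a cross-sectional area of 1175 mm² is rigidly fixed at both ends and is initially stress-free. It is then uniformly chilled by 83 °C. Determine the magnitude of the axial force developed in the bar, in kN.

P ≈ 31.1 kN (tensile)

With zero net strain, σ = E·αΔT = 27 GPa × 11.8×10⁻⁶ × 83 = 26.44 MPa.
P = AEαΔT = 1175 × 27×10³ × 11.8×10⁻⁶ × 83 = 31.07 kN (tensile).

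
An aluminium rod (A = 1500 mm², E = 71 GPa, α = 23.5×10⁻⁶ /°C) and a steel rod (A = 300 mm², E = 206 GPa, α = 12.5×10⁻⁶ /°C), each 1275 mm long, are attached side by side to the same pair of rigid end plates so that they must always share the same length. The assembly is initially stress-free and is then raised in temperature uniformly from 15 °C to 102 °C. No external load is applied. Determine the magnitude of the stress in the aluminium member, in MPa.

σ ≈ 25 MPa (compressive)

Equilibrium of a rigid end plate with no external load gives equal and opposite internal forces ±P in the two members. Since α_{aluminium} > α_{steel}, heating drives the aluminium into compression and the steel into tension.
Compatibility of the two members (thermal + elastic change equal): (α₁ − α₂)ΔT = P·[1/(A₁E₁) + 1/(A₂E₂)].
|α₁ − α₂|·ΔT = 11×10⁻⁶ × 87 = 0.000957.
1/(A₁E₁) + 1/(A₂E₂) = 1/(1500×71×10³) + 1/(300×206×10³) = 2.557×10⁻⁸ N⁻¹.
So P = 0.000957 / 2.557×10⁻⁸ = 37.43 kN.
σ_{aluminium} = P/A₁ = 37430/1500 = 24.95 MPa, compressive.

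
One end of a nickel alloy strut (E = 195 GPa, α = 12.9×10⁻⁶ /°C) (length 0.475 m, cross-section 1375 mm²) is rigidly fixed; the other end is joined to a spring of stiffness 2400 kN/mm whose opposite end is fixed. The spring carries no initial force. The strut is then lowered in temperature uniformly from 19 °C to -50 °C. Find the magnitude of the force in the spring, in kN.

P ≈ 193 kN

The unrestrained thermal change is αΔT L = 12.9×10⁻⁶ × 69 × 475 = 0.4228 mm.
With a force P in the spring, the elastic change of the strut is PL/(AE) and that of the spring is P/k; compatibility requires their sum to equal δ_free.
So P = δ_free / [L/(AE) + 1/k] = 0.4228 / [ 475/(1375×195×10³) + 1/(2400×10³) ].
P = 0.4228 / 2.188×10⁻⁶ = 193200 N.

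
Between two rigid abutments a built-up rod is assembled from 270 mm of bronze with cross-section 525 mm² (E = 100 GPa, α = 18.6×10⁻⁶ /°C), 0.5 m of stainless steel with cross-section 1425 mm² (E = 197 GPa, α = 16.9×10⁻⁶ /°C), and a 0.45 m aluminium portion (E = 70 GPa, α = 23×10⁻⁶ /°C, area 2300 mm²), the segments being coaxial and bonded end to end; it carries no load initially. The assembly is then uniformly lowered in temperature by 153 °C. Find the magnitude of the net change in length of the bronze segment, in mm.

|ΔL| ≈ 1.16 mm

Free thermal contraction of the whole bar: Σ αᵢΔT Lᵢ = 18.6×10⁻⁶×153×270 + 16.9×10⁻⁶×153×500 + 23×10⁻⁶×153×450 = 3.645 mm.
Since the ends are fixed, an axial force P builds up, equal in every segment, with P · Σ Lᵢ/(AᵢEᵢ) = δ_free.
Σ Lᵢ/(AᵢEᵢ) = 270/(525×100×10³) + 500/(1425×197×10³) + 450/(2300×70×10³) = 9.719×10⁻⁶ mm/N.
So P = 3.645 / 9.719×10⁻⁶ = 375 kN, tensile.
For the bronze segment, free thermal change = 18.6×10⁻⁶×153×270 = 0.7684 mm and elastic change from P = 375000×270/(525×100×10³) = 1.929 mm; these oppose, so the net change is 1.16 mm (segment lengthens).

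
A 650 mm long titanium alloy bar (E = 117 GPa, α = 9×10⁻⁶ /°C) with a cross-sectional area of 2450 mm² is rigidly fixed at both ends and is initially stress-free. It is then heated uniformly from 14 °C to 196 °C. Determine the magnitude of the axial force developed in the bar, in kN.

P ≈ 470 kN (compressive)

The ends cannot move, so σ = EαΔT = 117×10³ × 9×10⁻⁶ × 182 = 191.6 MPa.
Axial force P = σA = 191.6 × 2450 = 469500 N = 469.5 kN, compressive.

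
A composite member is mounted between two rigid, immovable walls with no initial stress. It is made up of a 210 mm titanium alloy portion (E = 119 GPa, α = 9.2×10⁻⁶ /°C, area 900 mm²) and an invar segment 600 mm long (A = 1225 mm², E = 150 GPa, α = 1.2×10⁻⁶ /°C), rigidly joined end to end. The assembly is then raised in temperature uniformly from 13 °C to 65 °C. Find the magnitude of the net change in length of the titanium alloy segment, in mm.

|ΔL| ≈ 0.0487 mm

With the walls removed the bar would change length by δ_free = Σ αᵢΔT Lᵢ = 9.2×10⁻⁶×52×210 + 1.2×10⁻⁶×52×600 = 0.1379 mm.
Since the ends are fixed, an axial force P builds up, equal in every segment, with P · Σ Lᵢ/(AᵢEᵢ) = δ_free.
Σ Lᵢ/(AᵢEᵢ) = 210/(900×119×10³) + 600/(1225×150×10³) = 5.226×10⁻⁶ mm/N.
So P = 0.1379 / 5.226×10⁻⁶ = 26.39 kN, compressive.
For the titanium alloy segment, free thermal change = 9.2×10⁻⁶×52×210 = 0.1005 mm and elastic change from P = 26390×210/(900×119×10³) = 0.05174 mm; these oppose, so the net change is 0.0487 mm (segment lengthens).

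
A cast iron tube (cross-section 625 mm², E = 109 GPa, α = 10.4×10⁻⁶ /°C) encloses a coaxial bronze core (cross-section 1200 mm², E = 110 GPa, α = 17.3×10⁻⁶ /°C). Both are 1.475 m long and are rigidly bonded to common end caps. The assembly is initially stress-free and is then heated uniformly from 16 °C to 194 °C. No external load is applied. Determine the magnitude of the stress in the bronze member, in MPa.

σ ≈ 46 MPa (compressive)

Equilibrium of a rigid end plate with no external load gives equal and opposite internal forces ±P in the two members. Since α_{bronze} > α_{cast iron}, heating drives the bronze into compression and the cast iron into tension.
Equating the net (thermal + elastic) strains gives |α₁ − α₂|·ΔT = P·[1/(A₁E₁) + 1/(A₂E₂)].
|α₁ − α₂|·ΔT = 6.9×10⁻⁶ × 178 = 0.001228.
1/(A₁E₁) + 1/(A₂E₂) = 1/(625×109×10³) + 1/(1200×110×10³) = 2.225×10⁻⁸ N⁻¹.
P = 0.001228 / 2.225×10⁻⁸ = 55190 N = 55.19 kN.
σ_{bronze} = P/A₂ = 55190/1200 = 45.99 MPa, compressive.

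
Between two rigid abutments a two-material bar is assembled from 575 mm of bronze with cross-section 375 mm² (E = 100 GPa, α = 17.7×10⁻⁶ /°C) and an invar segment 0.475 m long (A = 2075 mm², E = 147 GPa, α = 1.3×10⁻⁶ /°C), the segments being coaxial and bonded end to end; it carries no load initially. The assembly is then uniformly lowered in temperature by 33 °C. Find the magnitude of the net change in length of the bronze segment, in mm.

Free thermal contraction of the whole bar: Σ αᵢΔT Lᵢ = 17.7×10⁻⁶×33×575 + 1.3×10⁻⁶×33×475 = 0.3562 mm.
Since the ends are fixed, an axial force P builds up, equal in every segment, with P · Σ Lᵢ/(AᵢEᵢ) = δ_free.
The series flexibility is Σ Lᵢ/(AᵢEᵢ) = 575/(375×100×10³) + 475/(2075×147×10³) = 1.689×10⁻⁵ mm/N.
So P = 0.3562 / 1.689×10⁻⁵ = 21.09 kN, tensile.
For the bronze segment, free thermal change = 17.7×10⁻⁶×33×575 = 0.3359 mm and elastic change from P = 21090×575/(375×100×10³) = 0.3234 mm; these oppose, so the net change is 0.0125 mm (segment shortens).

|ΔL| ≈ 0.0125 mm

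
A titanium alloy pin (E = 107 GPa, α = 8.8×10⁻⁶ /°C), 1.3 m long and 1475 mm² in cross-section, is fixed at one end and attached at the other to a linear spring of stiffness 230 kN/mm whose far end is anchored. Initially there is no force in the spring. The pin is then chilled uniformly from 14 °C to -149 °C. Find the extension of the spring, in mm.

The unrestrained thermal change is αΔT L = 8.8×10⁻⁶ × 163 × 1300 = 1.865 mm.
Let P be the tensile force in the spring. The pin extends elastically by PL/(AE) and the spring stretches by P/k; together these equal δ_free.
P [ L/(AE) + 1/k ] = δ_free → P [ 1300/(1475×107×10³) + 1/(230×10³) ] = 1.865.
P = 1.865 / 1.258×10⁻⁵ = 148200 N.
Spring extension = P/k = 148200/(230×10³) = 0.6442 mm.

δ ≈ 0.644 mm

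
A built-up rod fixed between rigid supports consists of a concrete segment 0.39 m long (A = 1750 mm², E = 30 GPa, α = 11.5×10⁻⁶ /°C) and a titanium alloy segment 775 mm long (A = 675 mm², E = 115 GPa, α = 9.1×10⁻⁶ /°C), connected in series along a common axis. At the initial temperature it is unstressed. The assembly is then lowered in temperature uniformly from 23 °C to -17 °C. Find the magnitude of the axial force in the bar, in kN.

Free thermal contraction of the whole bar: Σ αᵢΔT Lᵢ = 11.5×10⁻⁶×40×390 + 9.1×10⁻⁶×40×775 = 0.4615 mm.
The rigid supports impose zero overall length change; the single axial force P common to all segments must satisfy P Σ Lᵢ/(AᵢEᵢ) = δ_free.
The series flexibility is Σ Lᵢ/(AᵢEᵢ) = 390/(1750×30×10³) + 775/(675×115×10³) = 1.741×10⁻⁵ mm/N.
Hence P = δ_free / Σ(L/AE) = 0.4615/1.741×10⁻⁵ = 26.5 kN (tensile).

P ≈ 26.5 kN (tensile)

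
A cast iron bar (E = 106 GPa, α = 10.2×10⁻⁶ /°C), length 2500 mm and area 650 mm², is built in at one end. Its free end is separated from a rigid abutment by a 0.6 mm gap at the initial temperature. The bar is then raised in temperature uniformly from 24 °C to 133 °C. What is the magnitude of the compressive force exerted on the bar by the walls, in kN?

P ≈ 60.1 kN

Free thermal elongation = αΔT L = 10.2×10⁻⁶ × 109 × 2500 = 2.779 mm.
After closing the 0.6 mm clearance, 2.779 − 0.6 = 2.179 mm of expansion remains to be suppressed by the wall.
That suppressed elongation corresponds to σ = E·Δ/L = 106×10³ × 2.179/2500 = 92.41 MPa.
Force on the wall = σA = 92.41 × 650 mm² = 60.07 kN.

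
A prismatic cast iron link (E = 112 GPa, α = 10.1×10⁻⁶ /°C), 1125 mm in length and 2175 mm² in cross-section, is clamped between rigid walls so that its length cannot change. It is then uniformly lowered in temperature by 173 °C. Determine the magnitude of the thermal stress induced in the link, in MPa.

σ ≈ 196 MPa (tensile)

With length fixed, the mechanical strain must cancel the thermal strain αΔT = 10.1×10⁻⁶ × 173 = 1747.3×10⁻⁶.
σ = EαΔT = 112×10³ × 10.1×10⁻⁶ × 173 = 195.7 MPa (tensile; the link is trying to contract).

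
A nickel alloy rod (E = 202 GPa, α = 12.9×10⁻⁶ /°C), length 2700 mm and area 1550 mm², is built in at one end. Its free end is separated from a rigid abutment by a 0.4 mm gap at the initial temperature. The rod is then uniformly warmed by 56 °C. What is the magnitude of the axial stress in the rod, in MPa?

Free thermal elongation = αΔT L = 12.9×10⁻⁶ × 56 × 2700 = 1.95 mm.
The gap closes (δ_free > 0.4 mm) and the wall then resists a further 1.95 − 0.4 = 1.55 mm of expansion.
That suppressed elongation corresponds to σ = E·Δ/L = 202×10³ × 1.55/2700 = 116 MPa.

σ ≈ 116 MPa (compressive)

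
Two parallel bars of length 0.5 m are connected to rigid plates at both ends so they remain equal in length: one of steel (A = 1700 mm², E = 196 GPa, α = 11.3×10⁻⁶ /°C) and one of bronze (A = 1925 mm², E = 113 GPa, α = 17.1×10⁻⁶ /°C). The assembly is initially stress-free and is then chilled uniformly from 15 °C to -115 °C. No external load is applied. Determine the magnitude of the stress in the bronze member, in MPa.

σ ≈ 51.5 MPa (tensile)

Equilibrium of a rigid end plate with no external load gives equal and opposite internal forces ±P in the two members. Since α_{bronze} > α_{steel}, cooling drives the bronze into tension and the steel into compression.
Setting the final lengths equal and cancelling L: (α₁ − α₂)ΔT = P/(A₁E₁) + P/(A₂E₂).
|α₁ − α₂|·ΔT = 5.8×10⁻⁶ × 130 = 0.000754.
1/(A₁E₁) + 1/(A₂E₂) = 1/(1700×196×10³) + 1/(1925×113×10³) = 7.598×10⁻⁹ N⁻¹.
So P = 0.000754 / 7.598×10⁻⁹ = 99.23 kN.
σ_{bronze} = P/A₂ = 99230/1925 = 51.55 MPa, tensile.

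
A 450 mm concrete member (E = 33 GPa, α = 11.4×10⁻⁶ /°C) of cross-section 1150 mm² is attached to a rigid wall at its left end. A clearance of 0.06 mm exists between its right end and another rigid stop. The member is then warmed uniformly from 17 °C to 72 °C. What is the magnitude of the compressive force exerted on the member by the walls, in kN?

P ≈ 18.7 kN

If the wall were absent the member would grow by αΔT L = 11.4×10⁻⁶ × 55 × 450 = 0.2821 mm.
This exceeds the 0.06 mm gap, so the wall pushes back. The portion of expansion that must be recovered elastically is δ_free − gap = 0.2821 − 0.06 = 0.2221 mm.
So σ = E(δ_free − g)/L = 33×10³ × 0.2221/450 = 16.29 MPa.
Force on the wall = σA = 16.29 × 1150 mm² = 18.73 kN.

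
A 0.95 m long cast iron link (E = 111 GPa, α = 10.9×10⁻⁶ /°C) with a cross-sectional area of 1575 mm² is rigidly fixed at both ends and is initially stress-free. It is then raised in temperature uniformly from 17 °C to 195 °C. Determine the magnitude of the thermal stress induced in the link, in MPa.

With length fixed, the mechanical strain must cancel the thermal strain αΔT = 10.9×10⁻⁶ × 178 = 1940.2×10⁻⁶.
Hence σ = E·αΔT = 111×10³ × 1940.2×10⁻⁶ = 215.4 MPa, compressive.

σ ≈ 215 MPa (compressive)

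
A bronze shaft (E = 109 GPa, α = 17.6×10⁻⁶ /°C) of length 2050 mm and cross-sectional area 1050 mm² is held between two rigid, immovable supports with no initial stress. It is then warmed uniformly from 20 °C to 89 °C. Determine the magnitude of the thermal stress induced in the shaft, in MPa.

σ ≈ 132 MPa (compressive)

With length fixed, the mechanical strain must cancel the thermal strain αΔT = 17.6×10⁻⁶ × 69 = 1214.4×10⁻⁶.
σ = EαΔT = 109×10³ × 17.6×10⁻⁶ × 69 = 132.4 MPa (compressive; the shaft is trying to expand).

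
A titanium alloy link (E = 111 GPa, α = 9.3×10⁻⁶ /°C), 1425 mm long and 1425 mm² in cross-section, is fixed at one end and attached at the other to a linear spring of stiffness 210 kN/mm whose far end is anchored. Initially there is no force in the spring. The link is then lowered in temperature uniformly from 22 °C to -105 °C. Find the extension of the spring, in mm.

The unrestrained thermal change is αΔT L = 9.3×10⁻⁶ × 127 × 1425 = 1.683 mm.
With a force P in the spring, the elastic change of the link is PL/(AE) and that of the spring is P/k; compatibility requires their sum to equal δ_free.
So P = δ_free / [L/(AE) + 1/k] = 1.683 / [ 1425/(1425×111×10³) + 1/(210×10³) ].
P = 1.683 / 1.377×10⁻⁵ = 122200 N.
Spring extension = P/k = 122200/(210×10³) = 0.582 mm.

δ ≈ 0.582 mm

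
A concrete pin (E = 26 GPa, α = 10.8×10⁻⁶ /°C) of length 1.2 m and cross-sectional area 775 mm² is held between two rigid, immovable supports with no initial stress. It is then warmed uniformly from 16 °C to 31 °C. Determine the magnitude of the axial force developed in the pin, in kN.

The ends cannot move, so σ = EαΔT = 26×10³ × 10.8×10⁻⁶ × 15 = 4.212 MPa.
Axial force P = σA = 4.212 × 775 = 3264 N = 3.264 kN, compressive.

P ≈ 3.26 kN (compressive)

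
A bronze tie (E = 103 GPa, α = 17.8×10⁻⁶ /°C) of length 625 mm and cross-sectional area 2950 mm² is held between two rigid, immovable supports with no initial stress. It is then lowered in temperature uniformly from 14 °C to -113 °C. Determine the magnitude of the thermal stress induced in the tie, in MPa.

σ ≈ 233 MPa (tensile)

Because both ends are immovable the net strain is zero, and the suppressed thermal strain is αΔT = 17.8×10⁻⁶ × 127 = 2260.6×10⁻⁶.
Hence σ = E·αΔT = 103×10³ × 2260.6×10⁻⁶ = 232.8 MPa, tensile.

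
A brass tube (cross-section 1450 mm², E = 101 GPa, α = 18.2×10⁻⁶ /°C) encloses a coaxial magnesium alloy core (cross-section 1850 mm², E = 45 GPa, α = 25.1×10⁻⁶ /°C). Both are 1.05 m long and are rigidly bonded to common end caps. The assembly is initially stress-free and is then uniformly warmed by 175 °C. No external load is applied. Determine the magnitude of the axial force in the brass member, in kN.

The magnesium alloy has the larger α, so on heating it would change length more than the brass if both were free. The rigid plates force a common final length, so the magnesium alloy is put into compression and the brass into tension, with equal and opposite forces P (no external load).
Setting the final lengths equal and cancelling L: (α₁ − α₂)ΔT = P/(A₁E₁) + P/(A₂E₂).
|α₁ − α₂|·ΔT = 6.9×10⁻⁶ × 175 = 0.001208.
1/(A₁E₁) + 1/(A₂E₂) = 1/(1450×101×10³) + 1/(1850×45×10³) = 1.884×10⁻⁸ N⁻¹.
P = 0.001208 / 1.884×10⁻⁸ = 64090 N = 64.09 kN.

P ≈ 64.1 kN (tensile in the brass)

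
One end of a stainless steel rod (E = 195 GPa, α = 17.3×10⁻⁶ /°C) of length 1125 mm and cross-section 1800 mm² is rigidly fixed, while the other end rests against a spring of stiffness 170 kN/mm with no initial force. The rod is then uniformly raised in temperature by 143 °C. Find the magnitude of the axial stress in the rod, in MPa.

σ ≈ 170 MPa (compressive)

Free thermal expansion: δ_free = αΔT L = 17.3×10⁻⁶ × 143 × 1125 = 2.783 mm.
Let P be the compressive force at the spring. The rod shortens elastically by PL/(AE) and the spring compresses by P/k; together these equal δ_free.
P [ L/(AE) + 1/k ] = δ_free → P [ 1125/(1800×195×10³) + 1/(170×10³) ] = 2.783.
P = 2.783 / 9.087×10⁻⁶ = 306300 N.
σ = P/A = 306300/1800 = 170.1 MPa.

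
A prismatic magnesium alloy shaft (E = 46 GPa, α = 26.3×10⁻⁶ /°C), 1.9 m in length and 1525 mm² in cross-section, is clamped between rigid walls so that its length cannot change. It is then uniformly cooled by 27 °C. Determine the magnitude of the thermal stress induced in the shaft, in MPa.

σ ≈ 32.7 MPa (tensile)

With length fixed, the mechanical strain must cancel the thermal strain αΔT = 26.3×10⁻⁶ × 27 = 710.1×10⁻⁶.
Hence σ = E·αΔT = 46×10³ × 710.1×10⁻⁶ = 32.66 MPa, tensile.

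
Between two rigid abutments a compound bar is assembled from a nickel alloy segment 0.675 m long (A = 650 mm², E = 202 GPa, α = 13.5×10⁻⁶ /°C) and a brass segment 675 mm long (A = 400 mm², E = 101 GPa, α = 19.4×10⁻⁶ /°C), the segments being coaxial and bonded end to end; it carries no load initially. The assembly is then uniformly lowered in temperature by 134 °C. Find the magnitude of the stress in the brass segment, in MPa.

With the walls removed the bar would change length by δ_free = Σ αᵢΔT Lᵢ = 13.5×10⁻⁶×134×675 + 19.4×10⁻⁶×134×675 = 2.976 mm.
Since the ends are fixed, an axial force P builds up, equal in every segment, with P · Σ Lᵢ/(AᵢEᵢ) = δ_free.
Σ Lᵢ/(AᵢEᵢ) = 675/(650×202×10³) + 675/(400×101×10³) = 2.185×10⁻⁵ mm/N.
Hence P = δ_free / Σ(L/AE) = 2.976/2.185×10⁻⁵ = 136.2 kN (tensile).
σ_{brass} = P / A = 136200 / 400 = 340.5 MPa.

σ ≈ 340 MPa (tensile)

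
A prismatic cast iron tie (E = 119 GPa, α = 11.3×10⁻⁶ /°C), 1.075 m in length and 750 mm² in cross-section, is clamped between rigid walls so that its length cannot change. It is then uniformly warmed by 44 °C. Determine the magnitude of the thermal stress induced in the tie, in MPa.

σ ≈ 59.2 MPa (compressive)

With length fixed, the mechanical strain must cancel the thermal strain αΔT = 11.3×10⁻⁶ × 44 = 497.2×10⁻⁶.
Hence σ = E·αΔT = 119×10³ × 497.2×10⁻⁶ = 59.17 MPa, compressive.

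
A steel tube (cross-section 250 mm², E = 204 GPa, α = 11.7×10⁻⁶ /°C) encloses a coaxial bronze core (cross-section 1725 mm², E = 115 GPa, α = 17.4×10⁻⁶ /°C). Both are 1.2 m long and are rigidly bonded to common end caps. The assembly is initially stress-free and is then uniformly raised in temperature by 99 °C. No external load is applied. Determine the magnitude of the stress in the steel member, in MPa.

σ ≈ 91.6 MPa (tensile)

Both members must finish at the same length. With the larger α, the bronze tends to over-expand; the plates restrain it, putting the bronze in compression and the steel in tension. With no external load the two internal forces are equal and opposite, magnitude P.
Compatibility of the two members (thermal + elastic change equal): (α₁ − α₂)ΔT = P·[1/(A₁E₁) + 1/(A₂E₂)].
|α₁ − α₂|·ΔT = 5.7×10⁻⁶ × 99 = 0.0005643.
1/(A₁E₁) + 1/(A₂E₂) = 1/(250×204×10³) + 1/(1725×115×10³) = 2.465×10⁻⁸ N⁻¹.
P = 0.0005643 / 2.465×10⁻⁸ = 22890 N = 22.89 kN.
σ_{steel} = P/A₁ = 22890/250 = 91.57 MPa, tensile.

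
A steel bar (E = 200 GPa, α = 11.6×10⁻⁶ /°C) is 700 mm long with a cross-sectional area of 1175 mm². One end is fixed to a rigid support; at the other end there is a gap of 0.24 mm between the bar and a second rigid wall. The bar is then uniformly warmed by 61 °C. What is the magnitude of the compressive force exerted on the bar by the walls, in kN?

P ≈ 85.7 kN

Unrestrained expansion: δ_free = αΔT L = 11.6×10⁻⁶ × 61 × 700 = 0.4953 mm.
The gap closes (δ_free > 0.24 mm) and the wall then resists a further 0.4953 − 0.24 = 0.2553 mm of expansion.
That suppressed elongation corresponds to σ = E·Δ/L = 200×10³ × 0.2553/700 = 72.95 MPa.
Force on the wall = σA = 72.95 × 1175 mm² = 85.71 kN.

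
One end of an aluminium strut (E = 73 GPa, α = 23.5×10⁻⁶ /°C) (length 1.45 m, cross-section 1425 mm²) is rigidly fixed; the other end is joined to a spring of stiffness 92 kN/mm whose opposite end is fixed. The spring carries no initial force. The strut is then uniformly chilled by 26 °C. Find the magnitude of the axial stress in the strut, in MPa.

σ ≈ 25.1 MPa (tensile)

The unrestrained thermal change is αΔT L = 23.5×10⁻⁶ × 26 × 1450 = 0.886 mm.
Let P be the tensile force in the spring. The strut extends elastically by PL/(AE) and the spring stretches by P/k; together these equal δ_free.
P [ L/(AE) + 1/k ] = δ_free → P [ 1450/(1425×73×10³) + 1/(92×10³) ] = 0.886.
P = 0.886 / 2.481×10⁻⁵ = 35710 N.
σ = P/A = 35710/1425 = 25.06 MPa.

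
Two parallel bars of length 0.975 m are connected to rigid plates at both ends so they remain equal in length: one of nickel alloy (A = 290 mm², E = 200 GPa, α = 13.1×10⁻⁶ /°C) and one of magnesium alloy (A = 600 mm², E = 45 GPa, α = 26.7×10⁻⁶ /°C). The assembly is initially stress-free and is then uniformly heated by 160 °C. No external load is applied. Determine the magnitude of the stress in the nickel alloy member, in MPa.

Both members must finish at the same length. With the larger α, the magnesium alloy tends to over-expand; the plates restrain it, putting the magnesium alloy in compression and the nickel alloy in tension. With no external load the two internal forces are equal and opposite, magnitude P.
Compatibility of the two members (thermal + elastic change equal): (α₁ − α₂)ΔT = P·[1/(A₁E₁) + 1/(A₂E₂)].
|α₁ − α₂|·ΔT = 13.6×10⁻⁶ × 160 = 0.002176.
1/(A₁E₁) + 1/(A₂E₂) = 1/(290×200×10³) + 1/(600×45×10³) = 5.428×10⁻⁸ N⁻¹.
So P = 0.002176 / 5.428×10⁻⁸ = 40.09 kN.
σ_{nickel alloy} = P/A₁ = 40090/290 = 138.2 MPa, tensile.

σ ≈ 138 MPa (tensile)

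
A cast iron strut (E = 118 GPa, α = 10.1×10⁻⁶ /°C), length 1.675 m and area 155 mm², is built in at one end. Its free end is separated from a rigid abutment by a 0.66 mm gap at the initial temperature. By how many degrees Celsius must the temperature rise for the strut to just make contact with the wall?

ΔT ≈ 39 °C

Contact occurs when the free expansion equals the gap: αΔT L = 0.66 mm.
So ΔT = g/(αL) = 0.66/(10.1×10⁻⁶ × 1675) = 39.01 °C.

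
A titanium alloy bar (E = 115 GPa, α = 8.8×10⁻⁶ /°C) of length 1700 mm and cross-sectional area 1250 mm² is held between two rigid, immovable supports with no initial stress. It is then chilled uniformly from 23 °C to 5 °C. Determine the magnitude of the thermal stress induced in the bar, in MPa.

Because both ends are immovable the net strain is zero, and the suppressed thermal strain is αΔT = 8.8×10⁻⁶ × 18 = 158.4×10⁻⁶.
Hence σ = E·αΔT = 115×10³ × 158.4×10⁻⁶ = 18.22 MPa, tensile.

σ ≈ 18.2 MPa (tensile)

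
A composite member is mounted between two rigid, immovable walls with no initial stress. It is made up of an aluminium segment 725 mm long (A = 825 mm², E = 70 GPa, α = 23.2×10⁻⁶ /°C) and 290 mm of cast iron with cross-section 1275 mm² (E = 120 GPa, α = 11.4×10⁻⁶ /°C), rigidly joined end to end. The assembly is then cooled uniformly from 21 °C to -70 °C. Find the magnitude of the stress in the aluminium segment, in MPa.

σ ≈ 154 MPa (tensile)

Free thermal contraction of the whole bar: Σ αᵢΔT Lᵢ = 23.2×10⁻⁶×91×725 + 11.4×10⁻⁶×91×290 = 1.831 mm.
The rigid supports impose zero overall length change; the single axial force P common to all segments must satisfy P Σ Lᵢ/(AᵢEᵢ) = δ_free.
Σ Lᵢ/(AᵢEᵢ) = 725/(825×70×10³) + 290/(1275×120×10³) = 1.445×10⁻⁵ mm/N.
Hence P = δ_free / Σ(L/AE) = 1.831/1.445×10⁻⁵ = 126.7 kN (tensile).
σ_{aluminium} = P / A = 126700 / 825 = 153.6 MPa.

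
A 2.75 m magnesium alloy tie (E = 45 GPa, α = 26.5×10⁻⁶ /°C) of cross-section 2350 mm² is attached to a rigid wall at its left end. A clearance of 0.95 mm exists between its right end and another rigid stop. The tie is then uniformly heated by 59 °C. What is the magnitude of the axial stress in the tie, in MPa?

If the wall were absent the tie would grow by αΔT L = 26.5×10⁻⁶ × 59 × 2750 = 4.3 mm.
After closing the 0.95 mm clearance, 4.3 − 0.95 = 3.35 mm of expansion remains to be suppressed by the wall.
That suppressed elongation corresponds to σ = E·Δ/L = 45×10³ × 3.35/2750 = 54.81 MPa.

σ ≈ 54.8 MPa (compressive)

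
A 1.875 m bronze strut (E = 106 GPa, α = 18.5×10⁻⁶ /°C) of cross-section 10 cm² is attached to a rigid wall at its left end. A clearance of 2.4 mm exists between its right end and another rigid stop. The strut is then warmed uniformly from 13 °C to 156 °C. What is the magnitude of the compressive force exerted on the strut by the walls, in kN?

P ≈ 145 kN

Unrestrained expansion: δ_free = αΔT L = 18.5×10⁻⁶ × 143 × 1875 = 4.96 mm.
This exceeds the 2.4 mm gap, so the wall pushes back. The portion of expansion that must be recovered elastically is δ_free − gap = 4.96 − 2.4 = 2.56 mm.
So σ = E(δ_free − g)/L = 106×10³ × 2.56/1875 = 144.7 MPa.
P = σA = 144.7 × 1000 = 144.7 kN.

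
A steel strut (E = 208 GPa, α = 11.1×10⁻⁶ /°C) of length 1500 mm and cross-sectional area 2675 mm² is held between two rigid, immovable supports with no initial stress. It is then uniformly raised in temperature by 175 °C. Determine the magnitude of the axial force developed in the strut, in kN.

Full restraint means ε = 0, so the stress is σ = EαΔT = 208×10³ × 11.1×10⁻⁶ × 175 = 404 MPa.
Axial force P = σA = 404 × 2675 = 1.081×10⁶ N = 1081 kN, compressive.

P ≈ 1080 kN (compressive)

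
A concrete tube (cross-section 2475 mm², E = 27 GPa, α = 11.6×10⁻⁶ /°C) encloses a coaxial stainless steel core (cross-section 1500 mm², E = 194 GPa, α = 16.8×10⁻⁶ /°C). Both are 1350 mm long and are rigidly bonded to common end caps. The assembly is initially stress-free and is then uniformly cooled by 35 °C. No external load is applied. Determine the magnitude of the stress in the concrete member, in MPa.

Both members must finish at the same length. With the larger α, the stainless steel tends to over-contract; the plates restrain it, putting the stainless steel in tension and the concrete in compression. With no external load the two internal forces are equal and opposite, magnitude P.
Equating the net (thermal + elastic) strains gives |α₁ − α₂|·ΔT = P·[1/(A₁E₁) + 1/(A₂E₂)].
|α₁ − α₂|·ΔT = 5.2×10⁻⁶ × 35 = 0.000182.
1/(A₁E₁) + 1/(A₂E₂) = 1/(2475×27×10³) + 1/(1500×194×10³) = 1.84×10⁻⁸ N⁻¹.
P = 0.000182 / 1.84×10⁻⁸ = 9891 N = 9.891 kN.
σ_{concrete} = P/A₁ = 9891/2475 = 3.996 MPa, compressive.

σ ≈ 4 MPa (compressive)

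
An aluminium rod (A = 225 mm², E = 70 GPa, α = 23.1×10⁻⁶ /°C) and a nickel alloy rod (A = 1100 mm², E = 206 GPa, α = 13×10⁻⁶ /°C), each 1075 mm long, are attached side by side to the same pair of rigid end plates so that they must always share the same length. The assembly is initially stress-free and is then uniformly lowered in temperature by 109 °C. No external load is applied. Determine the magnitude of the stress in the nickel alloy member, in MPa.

Both members must finish at the same length. With the larger α, the aluminium tends to over-contract; the plates restrain it, putting the aluminium in tension and the nickel alloy in compression. With no external load the two internal forces are equal and opposite, magnitude P.
Compatibility of the two members (thermal + elastic change equal): (α₁ − α₂)ΔT = P·[1/(A₁E₁) + 1/(A₂E₂)].
|α₁ − α₂|·ΔT = 10.1×10⁻⁶ × 109 = 0.001101.
1/(A₁E₁) + 1/(A₂E₂) = 1/(225×70×10³) + 1/(1100×206×10³) = 6.791×10⁻⁸ N⁻¹.
So P = 0.001101 / 6.791×10⁻⁸ = 16.21 kN.
σ_{nickel alloy} = P/A₂ = 16210/1100 = 14.74 MPa, compressive.

σ ≈ 14.7 MPa (compressive)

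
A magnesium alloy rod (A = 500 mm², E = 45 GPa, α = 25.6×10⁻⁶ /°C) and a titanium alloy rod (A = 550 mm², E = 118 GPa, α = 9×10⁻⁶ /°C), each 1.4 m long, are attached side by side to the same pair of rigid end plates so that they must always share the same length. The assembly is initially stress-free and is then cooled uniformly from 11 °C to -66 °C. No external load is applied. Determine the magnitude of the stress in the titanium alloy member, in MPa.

σ ≈ 38.8 MPa (compressive)

The magnesium alloy has the larger α, so on cooling it would change length more than the titanium alloy if both were free. The rigid plates force a common final length, so the magnesium alloy is put into tension and the titanium alloy into compression, with equal and opposite forces P (no external load).
Compatibility of the two members (thermal + elastic change equal): (α₁ − α₂)ΔT = P·[1/(A₁E₁) + 1/(A₂E₂)].
|α₁ − α₂|·ΔT = 16.6×10⁻⁶ × 77 = 0.001278.
1/(A₁E₁) + 1/(A₂E₂) = 1/(500×45×10³) + 1/(550×118×10³) = 5.985×10⁻⁸ N⁻¹.
So P = 0.001278 / 5.985×10⁻⁸ = 21.36 kN.
σ_{titanium alloy} = P/A₂ = 21360/550 = 38.83 MPa, compressive.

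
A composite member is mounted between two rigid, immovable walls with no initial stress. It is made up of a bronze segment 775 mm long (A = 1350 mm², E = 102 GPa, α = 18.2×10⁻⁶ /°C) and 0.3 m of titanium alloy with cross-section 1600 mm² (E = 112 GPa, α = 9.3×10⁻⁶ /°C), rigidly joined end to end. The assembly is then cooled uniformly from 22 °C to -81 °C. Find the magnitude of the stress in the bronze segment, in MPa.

Free thermal contraction of the whole bar: Σ αᵢΔT Lᵢ = 18.2×10⁻⁶×103×775 + 9.3×10⁻⁶×103×300 = 1.74 mm.
The walls prevent any net length change, so an axial force P (same in every segment) develops. Compatibility: P · Σ Lᵢ/(AᵢEᵢ) = δ_free.
The series flexibility is Σ Lᵢ/(AᵢEᵢ) = 775/(1350×102×10³) + 300/(1600×112×10³) = 7.302×10⁻⁶ mm/N.
So P = 1.74 / 7.302×10⁻⁶ = 238.3 kN, tensile.
σ_{bronze} = P / A = 238300 / 1350 = 176.5 MPa.

σ ≈ 177 MPa (tensile)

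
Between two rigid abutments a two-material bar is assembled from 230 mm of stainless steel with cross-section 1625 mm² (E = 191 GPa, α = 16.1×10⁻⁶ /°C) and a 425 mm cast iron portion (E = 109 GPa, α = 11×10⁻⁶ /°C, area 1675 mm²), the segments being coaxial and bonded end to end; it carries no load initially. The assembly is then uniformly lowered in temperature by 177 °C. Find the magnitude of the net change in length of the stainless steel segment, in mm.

|ΔL| ≈ 0.297 mm

With the walls removed the bar would change length by δ_free = Σ αᵢΔT Lᵢ = 16.1×10⁻⁶×177×230 + 11×10⁻⁶×177×425 = 1.483 mm.
Since the ends are fixed, an axial force P builds up, equal in every segment, with P · Σ Lᵢ/(AᵢEᵢ) = δ_free.
The series flexibility is Σ Lᵢ/(AᵢEᵢ) = 230/(1625×191×10³) + 425/(1675×109×10³) = 3.069×10⁻⁶ mm/N.
P = 1.483 / 3.069×10⁻⁶ = 483200 N = 483.2 kN, tensile.
For the stainless steel segment, free thermal change = 16.1×10⁻⁶×177×230 = 0.6554 mm and elastic change from P = 483200×230/(1625×191×10³) = 0.3581 mm; these oppose, so the net change is 0.297 mm (segment shortens).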